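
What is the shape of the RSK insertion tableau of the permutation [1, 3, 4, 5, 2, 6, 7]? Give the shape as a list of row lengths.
[6, 1]

RSK row insertion gives P = [[1, 2, 4, 5, 6, 7], [3]], which has shape [6, 1].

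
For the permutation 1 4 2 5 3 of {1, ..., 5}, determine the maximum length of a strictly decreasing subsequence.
2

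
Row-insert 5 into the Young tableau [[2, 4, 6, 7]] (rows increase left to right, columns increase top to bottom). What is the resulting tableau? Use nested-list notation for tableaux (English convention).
In row 1, 5 replaces 6 (the leftmost entry greater than 5); 6 is bumped to row 2. 6 starts a new row 2. The new tableau is [[2, 4, 5, 7], [6]].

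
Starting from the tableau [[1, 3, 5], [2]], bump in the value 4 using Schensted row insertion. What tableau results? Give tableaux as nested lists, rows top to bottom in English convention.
In row 1, 4 replaces 5 (the leftmost entry greater than 4); 5 is bumped to row 2. 5 is appended to row 2. The new tableau is [[1, 3, 4], [2, 5]].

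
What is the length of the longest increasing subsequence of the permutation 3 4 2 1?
2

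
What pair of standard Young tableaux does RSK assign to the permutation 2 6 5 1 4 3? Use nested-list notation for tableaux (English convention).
P = [[1, 3], [2, 4], [5], [6]], Q = [[1, 2], [3, 5], [4], [6]]

Insert each entry of the permutation into P by Schensted row insertion, recording in Q the position of each new cell.

Insert 2: appended to row 1. P = [[2]], Q = [[1]].
Insert 6: appended to row 1. P = [[2, 6]], Q = [[1, 2]].
Insert 5: 5 bumps 6 from row 1; 6 starts row 2. P = [[2, 5], [6]], Q = [[1, 2], [3]].
Insert 1: 1 bumps 2 from row 1; 2 bumps 6 from row 2; 6 starts row 3. P = [[1, 5], [2], [6]], Q = [[1, 2], [3], [4]].
Insert 4: 4 bumps 5 from row 1; 5 appends to row 2. P = [[1, 4], [2, 5], [6]], Q = [[1, 2], [3, 5], [4]].
Insert 3: 3 bumps 4 from row 1; 4 bumps 5 from row 2; 5 bumps 6 from row 3; 6 starts row 4. P = [[1, 3], [2, 4], [5], [6]], Q = [[1, 2], [3, 5], [4], [6]].

So P = [[1, 3], [2, 4], [5], [6]], Q = [[1, 2], [3, 5], [4], [6]].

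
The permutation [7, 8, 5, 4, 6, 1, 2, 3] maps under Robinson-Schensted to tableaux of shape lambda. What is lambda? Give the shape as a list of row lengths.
Row-insert each entry into an empty tableau.

After inserting 7: P = [[7]].
After inserting 8: P = [[7, 8]].
After inserting 5: P = [[5, 8], [7]].
After inserting 4: P = [[4, 8], [5], [7]].
After inserting 6: P = [[4, 6], [5, 8], [7]].
After inserting 1: P = [[1, 6], [4, 8], [5], [7]].
After inserting 2: P = [[1, 2], [4, 6], [5, 8], [7]].
After inserting 3: P = [[1, 2, 3], [4, 6], [5, 8], [7]].

The final insertion tableau P = [[1, 2, 3], [4, 6], [5, 8], [7]] has shape [3, 2, 2, 1].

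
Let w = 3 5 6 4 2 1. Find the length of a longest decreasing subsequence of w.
4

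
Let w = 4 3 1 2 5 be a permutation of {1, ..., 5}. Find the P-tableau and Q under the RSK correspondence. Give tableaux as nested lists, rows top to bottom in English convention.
Insert each entry of the permutation into P by Schensted row insertion, recording in Q the position of each new cell.

Insert 4: appended to row 1. P = [[4]].
Insert 3: 3 bumps 4 from row 1; 4 starts row 2. P = [[3], [4]].
Insert 1: 1 bumps 3 from row 1; 3 bumps 4 from row 2; 4 starts row 3. P = [[1], [3], [4]].
Insert 2: appended to row 1. P = [[1, 2], [3], [4]].
Insert 5: appended to row 1. P = [[1, 2, 5], [3], [4]].

So P = [[1, 2, 5], [3], [4]], Q = [[1, 4, 5], [2], [3]].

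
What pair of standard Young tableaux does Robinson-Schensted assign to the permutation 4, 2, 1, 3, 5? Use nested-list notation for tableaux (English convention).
P = [[1, 3, 5], [2], [4]], Q = [[1, 4, 5], [2], [3]]

Insert each entry of the permutation into P by Schensted row insertion, recording in Q the position of each new cell.

After inserting 4: P = [[4]].
After inserting 2: P = [[2], [4]].
After inserting 1: P = [[1], [2], [4]].
After inserting 3: P = [[1, 3], [2], [4]].
After inserting 5: P = [[1, 3, 5], [2], [4]].

So P = [[1, 3, 5], [2], [4]], Q = [[1, 4, 5], [2], [3]].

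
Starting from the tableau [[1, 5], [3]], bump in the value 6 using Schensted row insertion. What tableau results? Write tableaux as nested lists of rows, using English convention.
6 is larger than every entry of row 1, so it is appended to row 1. The new tableau is [[1, 5, 6], [3]].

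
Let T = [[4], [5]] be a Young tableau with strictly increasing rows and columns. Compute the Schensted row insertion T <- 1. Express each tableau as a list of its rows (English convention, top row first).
[[1], [4], [5]]

In row 1, 1 replaces 4 (the leftmost entry greater than 1); 4 is bumped to row 2. In row 2, 4 replaces 5 (the leftmost entry greater than 4); 5 is bumped to row 3. 5 starts a new row 3. The new tableau is [[1], [4], [5]].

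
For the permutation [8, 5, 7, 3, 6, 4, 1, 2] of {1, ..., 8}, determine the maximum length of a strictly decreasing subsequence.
5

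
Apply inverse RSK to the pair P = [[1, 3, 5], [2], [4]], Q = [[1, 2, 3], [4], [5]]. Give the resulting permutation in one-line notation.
Reverse the RSK construction: for i from n down to 1, find the cell of Q containing i, remove the entry at that cell from P, and reverse-bump it up through P; the value ejected from row 1 is w(i).

Step i=5: Q has 5 at row 3, column 1; remove 4 from row 3 of P and reverse-bump: 4 enters row 2 and ejects 2; 2 enters row 1 and ejects 1. So w(5) = 1. P is now [[2, 3, 5], [4]].
Step i=4: Q has 4 at row 2, column 1; remove 4 from row 2 of P and reverse-bump: 4 enters row 1 and ejects 3. So w(4) = 3. P is now [[2, 4, 5]].
Step i=3: Q has 3 at row 1, column 3; remove that cell from P, ejecting 5. So w(3) = 5. P is now [[2, 4]].
Step i=2: Q has 2 at row 1, column 2; remove that cell from P, ejecting 4. So w(2) = 4. P is now [[2]].
Step i=1: Q has 1 at row 1, column 1; remove that cell from P, ejecting 2. So w(1) = 2. P is now [].

So w = 2 4 5 3 1.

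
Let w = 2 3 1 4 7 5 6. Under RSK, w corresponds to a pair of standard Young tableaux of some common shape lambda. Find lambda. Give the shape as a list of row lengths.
[5, 2]

Row-insert each entry into an empty tableau.

After inserting 2: P = [[2]].
After inserting 3: P = [[2, 3]].
After inserting 1: P = [[1, 3], [2]].
After inserting 4: P = [[1, 3, 4], [2]].
After inserting 7: P = [[1, 3, 4, 7], [2]].
After inserting 5: P = [[1, 3, 4, 5], [2, 7]].
After inserting 6: P = [[1, 3, 4, 5, 6], [2, 7]].

The final insertion tableau P = [[1, 3, 4, 5, 6], [2, 7]] has shape [5, 2].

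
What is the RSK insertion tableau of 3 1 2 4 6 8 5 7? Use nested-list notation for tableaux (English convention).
P = [[1, 2, 4, 5, 7], [3, 6, 8]]

Insert 3: appended to row 1. P = [[3]].
Insert 1: 1 bumps 3 from row 1; 3 starts row 2. P = [[1], [3]].
Insert 2: appended to row 1. P = [[1, 2], [3]].
Insert 4: appended to row 1. P = [[1, 2, 4], [3]].
Insert 6: appended to row 1. P = [[1, 2, 4, 6], [3]].
Insert 8: appended to row 1. P = [[1, 2, 4, 6, 8], [3]].
Insert 5: 5 bumps 6 from row 1; 6 appends to row 2. P = [[1, 2, 4, 5, 8], [3, 6]].
Insert 7: 7 bumps 8 from row 1; 8 appends to row 2. P = [[1, 2, 4, 5, 7], [3, 6, 8]].

So P = [[1, 2, 4, 5, 7], [3, 6, 8]].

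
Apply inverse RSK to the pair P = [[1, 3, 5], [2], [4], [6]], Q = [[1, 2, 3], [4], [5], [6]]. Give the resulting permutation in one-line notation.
Reverse the RSK construction: for i from n down to 1, find the cell of Q containing i, remove the entry at that cell from P, and reverse-bump it up through P; the value ejected from row 1 is w(i).

Step i=6: Q has 6 at row 4, column 1; remove 6 from row 4 of P and reverse-bump: 6 enters row 3 and ejects 4; 4 enters row 2 and ejects 2; 2 enters row 1 and ejects 1. So w(6) = 1. P is now [[2, 3, 5], [4], [6]].
Step i=5: Q has 5 at row 3, column 1; remove 6 from row 3 of P and reverse-bump: 6 enters row 2 and ejects 4; 4 enters row 1 and ejects 3. So w(5) = 3. P is now [[2, 4, 5], [6]].
Step i=4: Q has 4 at row 2, column 1; remove 6 from row 2 of P and reverse-bump: 6 enters row 1 and ejects 5. So w(4) = 5. P is now [[2, 4, 6]].
Step i=3: Q has 3 at row 1, column 3; remove that cell from P, ejecting 6. So w(3) = 6. P is now [[2, 4]].
Step i=2: Q has 2 at row 1, column 2; remove that cell from P, ejecting 4. So w(2) = 4. P is now [[2]].
Step i=1: Q has 1 at row 1, column 1; remove that cell from P, ejecting 2. So w(1) = 2. P is now [].

So w = 2 4 6 5 3 1.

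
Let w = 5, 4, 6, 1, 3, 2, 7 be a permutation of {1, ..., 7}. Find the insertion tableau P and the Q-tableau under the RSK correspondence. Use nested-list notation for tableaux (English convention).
Insert each entry of the permutation into P by Schensted row insertion, recording in Q the position of each new cell.

Insert 5: appended to row 1. P = [[5]].
Insert 4: 4 bumps 5 from row 1; 5 starts row 2. P = [[4], [5]].
Insert 6: appended to row 1. P = [[4, 6], [5]].
Insert 1: 1 bumps 4 from row 1; 4 bumps 5 from row 2; 5 starts row 3. P = [[1, 6], [4], [5]].
Insert 3: 3 bumps 6 from row 1; 6 appends to row 2. P = [[1, 3], [4, 6], [5]].
Insert 2: 2 bumps 3 from row 1; 3 bumps 4 from row 2; 4 bumps 5 from row 3; 5 starts row 4. P = [[1, 2], [3, 6], [4], [5]].
Insert 7: appended to row 1. P = [[1, 2, 7], [3, 6], [4], [5]].

So P = [[1, 2, 7], [3, 6], [4], [5]], Q = [[1, 3, 7], [2, 5], [4], [6]].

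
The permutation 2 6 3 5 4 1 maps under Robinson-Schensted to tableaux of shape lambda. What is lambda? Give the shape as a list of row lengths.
Row-insert each entry into an empty tableau.

After inserting 2: P = [[2]].
After inserting 6: P = [[2, 6]].
After inserting 3: P = [[2, 3], [6]].
After inserting 5: P = [[2, 3, 5], [6]].
After inserting 4: P = [[2, 3, 4], [5], [6]].
After inserting 1: P = [[1, 3, 4], [2], [5], [6]].

The final insertion tableau P = [[1, 3, 4], [2], [5], [6]] has shape [3, 1, 1, 1].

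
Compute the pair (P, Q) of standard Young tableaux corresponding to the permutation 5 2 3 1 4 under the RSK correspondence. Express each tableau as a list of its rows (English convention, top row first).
P = [[1, 3, 4], [2], [5]], Q = [[1, 3, 5], [2], [4]]

Insert each entry of the permutation into P by Schensted row insertion, recording in Q the position of each new cell.

Insert 5: appended to row 1. P = [[5]], Q = [[1]].
Insert 2: 2 bumps 5 from row 1; 5 starts row 2. P = [[2], [5]], Q = [[1], [2]].
Insert 3: appended to row 1. P = [[2, 3], [5]], Q = [[1, 3], [2]].
Insert 1: 1 bumps 2 from row 1; 2 bumps 5 from row 2; 5 starts row 3. P = [[1, 3], [2], [5]], Q = [[1, 3], [2], [4]].
Insert 4: appended to row 1. P = [[1, 3, 4], [2], [5]], Q = [[1, 3, 5], [2], [4]].

So P = [[1, 3, 4], [2], [5]], Q = [[1, 3, 5], [2], [4]].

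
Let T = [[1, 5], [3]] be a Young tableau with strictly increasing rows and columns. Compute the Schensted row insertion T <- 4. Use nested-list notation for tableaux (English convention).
[[1, 4], [3, 5]]

In row 1, 4 replaces 5 (the leftmost entry greater than 4); 5 is bumped to row 2. 5 is appended to row 2. The new tableau is [[1, 4], [3, 5]].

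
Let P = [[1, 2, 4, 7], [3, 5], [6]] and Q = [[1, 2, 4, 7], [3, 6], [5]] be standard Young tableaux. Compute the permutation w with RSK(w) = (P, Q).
Reverse the RSK construction: for i from n down to 1, find the cell of Q containing i, remove the entry at that cell from P, and reverse-bump it up through P; the value ejected from row 1 is w(i).

Step i=7: Q has 7 at row 1, column 4; remove that cell from P, ejecting 7. So w(7) = 7. P is now [[1, 2, 4], [3, 5], [6]].
Step i=6: Q has 6 at row 2, column 2; remove 5 from row 2 of P and reverse-bump: 5 enters row 1 and ejects 4. So w(6) = 4. P is now [[1, 2, 5], [3], [6]].
Step i=5: Q has 5 at row 3, column 1; remove 6 from row 3 of P and reverse-bump: 6 enters row 2 and ejects 3; 3 enters row 1 and ejects 2. So w(5) = 2. P is now [[1, 3, 5], [6]].
Step i=4: Q has 4 at row 1, column 3; remove that cell from P, ejecting 5. So w(4) = 5. P is now [[1, 3], [6]].
Step i=3: Q has 3 at row 2, column 1; remove 6 from row 2 of P and reverse-bump: 6 enters row 1 and ejects 3. So w(3) = 3. P is now [[1, 6]].
Step i=2: Q has 2 at row 1, column 2; remove that cell from P, ejecting 6. So w(2) = 6. P is now [[1]].
Step i=1: Q has 1 at row 1, column 1; remove that cell from P, ejecting 1. So w(1) = 1. P is now [].

So w = 1 6 3 5 2 4 7.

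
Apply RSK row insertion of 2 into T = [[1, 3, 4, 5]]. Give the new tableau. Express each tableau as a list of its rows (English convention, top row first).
In row 1, 2 replaces 3 (the leftmost entry greater than 2); 3 is bumped to row 2. 3 starts a new row 2. The new tableau is [[1, 2, 4, 5], [3]].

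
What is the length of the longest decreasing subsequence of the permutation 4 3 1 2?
3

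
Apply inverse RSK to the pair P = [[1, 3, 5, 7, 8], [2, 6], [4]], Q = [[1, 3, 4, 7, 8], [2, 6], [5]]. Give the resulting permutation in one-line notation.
4 2 3 6 1 5 7 8

Reverse the RSK construction: for i from n down to 1, find the cell of Q containing i, remove the entry at that cell from P, and reverse-bump it up through P; the value ejected from row 1 is w(i).

Step i=8: Q has 8 at row 1, column 5; remove that cell from P, ejecting 8. So w(8) = 8. P is now [[1, 3, 5, 7], [2, 6], [4]].
Step i=7: Q has 7 at row 1, column 4; remove that cell from P, ejecting 7. So w(7) = 7. P is now [[1, 3, 5], [2, 6], [4]].
Step i=6: Q has 6 at row 2, column 2; remove 6 from row 2 of P and reverse-bump: 6 enters row 1 and ejects 5. So w(6) = 5. P is now [[1, 3, 6], [2], [4]].
Step i=5: Q has 5 at row 3, column 1; remove 4 from row 3 of P and reverse-bump: 4 enters row 2 and ejects 2; 2 enters row 1 and ejects 1. So w(5) = 1. P is now [[2, 3, 6], [4]].
Step i=4: Q has 4 at row 1, column 3; remove that cell from P, ejecting 6. So w(4) = 6. P is now [[2, 3], [4]].
Step i=3: Q has 3 at row 1, column 2; remove that cell from P, ejecting 3. So w(3) = 3. P is now [[2], [4]].
Step i=2: Q has 2 at row 2, column 1; remove 4 from row 2 of P and reverse-bump: 4 enters row 1 and ejects 2. So w(2) = 2. P is now [[4]].
Step i=1: Q has 1 at row 1, column 1; remove that cell from P, ejecting 4. So w(1) = 4. P is now [].

So w = 4 2 3 6 1 5 7 8.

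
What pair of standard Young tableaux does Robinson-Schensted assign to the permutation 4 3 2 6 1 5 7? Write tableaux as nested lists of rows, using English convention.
Insert each entry of the permutation into P by Schensted row insertion, recording in Q the position of each new cell.

Insert 4: appended to row 1. P = [[4]], Q = [[1]].
Insert 3: 3 bumps 4 from row 1; 4 starts row 2. P = [[3], [4]], Q = [[1], [2]].
Insert 2: 2 bumps 3 from row 1; 3 bumps 4 from row 2; 4 starts row 3. P = [[2], [3], [4]], Q = [[1], [2], [3]].
Insert 6: appended to row 1. P = [[2, 6], [3], [4]], Q = [[1, 4], [2], [3]].
Insert 1: 1 bumps 2 from row 1; 2 bumps 3 from row 2; 3 bumps 4 from row 3; 4 starts row 4. P = [[1, 6], [2], [3], [4]], Q = [[1, 4], [2], [3], [5]].
Insert 5: 5 bumps 6 from row 1; 6 appends to row 2. P = [[1, 5], [2, 6], [3], [4]], Q = [[1, 4], [2, 6], [3], [5]].
Insert 7: appended to row 1. P = [[1, 5, 7], [2, 6], [3], [4]], Q = [[1, 4, 7], [2, 6], [3], [5]].

So P = [[1, 5, 7], [2, 6], [3], [4]], Q = [[1, 4, 7], [2, 6], [3], [5]].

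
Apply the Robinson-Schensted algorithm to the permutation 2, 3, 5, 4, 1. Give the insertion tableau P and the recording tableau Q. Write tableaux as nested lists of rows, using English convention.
Insert each entry of the permutation into P by Schensted row insertion, recording in Q the position of each new cell.

After inserting 2: P = [[2]].
After inserting 3: P = [[2, 3]].
After inserting 5: P = [[2, 3, 5]].
After inserting 4: P = [[2, 3, 4], [5]].
After inserting 1: P = [[1, 3, 4], [2], [5]].

So P = [[1, 3, 4], [2], [5]], Q = [[1, 2, 3], [4], [5]].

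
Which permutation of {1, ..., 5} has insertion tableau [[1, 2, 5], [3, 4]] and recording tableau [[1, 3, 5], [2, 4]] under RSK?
Reverse the RSK construction: for i from n down to 1, find the cell of Q containing i, remove the entry at that cell from P, and reverse-bump it up through P; the value ejected from row 1 is w(i).

Step i=5: Q has 5 at row 1, column 3; remove that cell from P, ejecting 5. So w(5) = 5. P is now [[1, 2], [3, 4]].
Step i=4: Q has 4 at row 2, column 2; remove 4 from row 2 of P and reverse-bump: 4 enters row 1 and ejects 2. So w(4) = 2. P is now [[1, 4], [3]].
Step i=3: Q has 3 at row 1, column 2; remove that cell from P, ejecting 4. So w(3) = 4. P is now [[1], [3]].
Step i=2: Q has 2 at row 2, column 1; remove 3 from row 2 of P and reverse-bump: 3 enters row 1 and ejects 1. So w(2) = 1. P is now [[3]].
Step i=1: Q has 1 at row 1, column 1; remove that cell from P, ejecting 3. So w(1) = 3. P is now [].

So w = 3 1 4 2 5.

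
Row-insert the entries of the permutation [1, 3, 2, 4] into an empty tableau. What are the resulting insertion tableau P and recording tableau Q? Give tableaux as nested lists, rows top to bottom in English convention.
P = [[1, 2, 4], [3]], Q = [[1, 2, 4], [3]]

Insert each entry of the permutation into P by Schensted row insertion, recording in Q the position of each new cell.

Insert 1: appended to row 1. P = [[1]].
Insert 3: appended to row 1. P = [[1, 3]].
Insert 2: 2 bumps 3 from row 1; 3 starts row 2. P = [[1, 2], [3]].
Insert 4: appended to row 1. P = [[1, 2, 4], [3]].

So P = [[1, 2, 4], [3]], Q = [[1, 2, 4], [3]].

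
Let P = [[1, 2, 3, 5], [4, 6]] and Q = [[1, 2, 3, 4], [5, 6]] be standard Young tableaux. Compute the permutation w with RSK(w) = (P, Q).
Reverse the RSK construction: for i from n down to 1, find the cell of Q containing i, remove the entry at that cell from P, and reverse-bump it up through P; the value ejected from row 1 is w(i).

Step i=6: Q has 6 at row 2, column 2; remove 6 from row 2 of P and reverse-bump: 6 enters row 1 and ejects 5. So w(6) = 5. P is now [[1, 2, 3, 6], [4]].
Step i=5: Q has 5 at row 2, column 1; remove 4 from row 2 of P and reverse-bump: 4 enters row 1 and ejects 3. So w(5) = 3. P is now [[1, 2, 4, 6]].
Step i=4: Q has 4 at row 1, column 4; remove that cell from P, ejecting 6. So w(4) = 6. P is now [[1, 2, 4]].
Step i=3: Q has 3 at row 1, column 3; remove that cell from P, ejecting 4. So w(3) = 4. P is now [[1, 2]].
Step i=2: Q has 2 at row 1, column 2; remove that cell from P, ejecting 2. So w(2) = 2. P is now [[1]].
Step i=1: Q has 1 at row 1, column 1; remove that cell from P, ejecting 1. So w(1) = 1. P is now [].

So w = 1 2 4 6 3 5.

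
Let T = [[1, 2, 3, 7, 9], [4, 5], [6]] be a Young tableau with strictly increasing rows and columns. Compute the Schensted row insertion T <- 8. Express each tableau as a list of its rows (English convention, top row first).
[[1, 2, 3, 7, 8], [4, 5, 9], [6]]

In row 1, 8 replaces 9 (the leftmost entry greater than 8); 9 is bumped to row 2. 9 is appended to row 2. The new tableau is [[1, 2, 3, 7, 8], [4, 5, 9], [6]].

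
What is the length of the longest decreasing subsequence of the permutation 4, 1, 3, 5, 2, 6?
3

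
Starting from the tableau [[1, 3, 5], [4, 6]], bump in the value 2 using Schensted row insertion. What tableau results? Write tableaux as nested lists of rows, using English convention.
[[1, 2, 5], [3, 6], [4]]

In row 1, 2 replaces 3 (the leftmost entry greater than 2); 3 is bumped to row 2. In row 2, 3 replaces 4 (the leftmost entry greater than 3); 4 is bumped to row 3. 4 starts a new row 3. The new tableau is [[1, 2, 5], [3, 6], [4]].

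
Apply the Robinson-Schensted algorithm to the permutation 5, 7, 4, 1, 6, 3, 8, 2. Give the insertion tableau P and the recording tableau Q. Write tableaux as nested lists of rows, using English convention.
Insert each entry of the permutation into P by Schensted row insertion, recording in Q the position of each new cell.

Insert 5: appended to row 1. P = [[5]], Q = [[1]].
Insert 7: appended to row 1. P = [[5, 7]], Q = [[1, 2]].
Insert 4: 4 bumps 5 from row 1; 5 starts row 2. P = [[4, 7], [5]], Q = [[1, 2], [3]].
Insert 1: 1 bumps 4 from row 1; 4 bumps 5 from row 2; 5 starts row 3. P = [[1, 7], [4], [5]], Q = [[1, 2], [3], [4]].
Insert 6: 6 bumps 7 from row 1; 7 appends to row 2. P = [[1, 6], [4, 7], [5]], Q = [[1, 2], [3, 5], [4]].
Insert 3: 3 bumps 6 from row 1; 6 bumps 7 from row 2; 7 appends to row 3. P = [[1, 3], [4, 6], [5, 7]], Q = [[1, 2], [3, 5], [4, 6]].
Insert 8: appended to row 1. P = [[1, 3, 8], [4, 6], [5, 7]], Q = [[1, 2, 7], [3, 5], [4, 6]].
Insert 2: 2 bumps 3 from row 1; 3 bumps 4 from row 2; 4 bumps 5 from row 3; 5 starts row 4. P = [[1, 2, 8], [3, 6], [4, 7], [5]], Q = [[1, 2, 7], [3, 5], [4, 6], [8]].

So P = [[1, 2, 8], [3, 6], [4, 7], [5]], Q = [[1, 2, 7], [3, 5], [4, 6], [8]].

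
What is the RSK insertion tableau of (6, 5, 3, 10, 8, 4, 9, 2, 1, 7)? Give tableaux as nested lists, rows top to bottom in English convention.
Insert 6: appended to row 1. P = [[6]].
Insert 5: 5 bumps 6 from row 1; 6 starts row 2. P = [[5], [6]].
Insert 3: 3 bumps 5 from row 1; 5 bumps 6 from row 2; 6 starts row 3. P = [[3], [5], [6]].
Insert 10: appended to row 1. P = [[3, 10], [5], [6]].
Insert 8: 8 bumps 10 from row 1; 10 appends to row 2. P = [[3, 8], [5, 10], [6]].
Insert 4: 4 bumps 8 from row 1; 8 bumps 10 from row 2; 10 appends to row 3. P = [[3, 4], [5, 8], [6, 10]].
Insert 9: appended to row 1. P = [[3, 4, 9], [5, 8], [6, 10]].
Insert 2: 2 bumps 3 from row 1; 3 bumps 5 from row 2; 5 bumps 6 from row 3; 6 starts row 4. P = [[2, 4, 9], [3, 8], [5, 10], [6]].
Insert 1: 1 bumps 2 from row 1; 2 bumps 3 from row 2; 3 bumps 5 from row 3; 5 bumps 6 from row 4; 6 starts row 5. P = [[1, 4, 9], [2, 8], [3, 10], [5], [6]].
Insert 7: 7 bumps 9 from row 1; 9 appends to row 2. P = [[1, 4, 7], [2, 8, 9], [3, 10], [5], [6]].

So P = [[1, 4, 7], [2, 8, 9], [3, 10], [5], [6]].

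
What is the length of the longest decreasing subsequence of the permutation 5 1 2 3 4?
2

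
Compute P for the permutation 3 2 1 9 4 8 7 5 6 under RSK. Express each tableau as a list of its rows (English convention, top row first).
Insert 3: appended to row 1. P = [[3]].
Insert 2: 2 bumps 3 from row 1; 3 starts row 2. P = [[2], [3]].
Insert 1: 1 bumps 2 from row 1; 2 bumps 3 from row 2; 3 starts row 3. P = [[1], [2], [3]].
Insert 9: appended to row 1. P = [[1, 9], [2], [3]].
Insert 4: 4 bumps 9 from row 1; 9 appends to row 2. P = [[1, 4], [2, 9], [3]].
Insert 8: appended to row 1. P = [[1, 4, 8], [2, 9], [3]].
Insert 7: 7 bumps 8 from row 1; 8 bumps 9 from row 2; 9 appends to row 3. P = [[1, 4, 7], [2, 8], [3, 9]].
Insert 5: 5 bumps 7 from row 1; 7 bumps 8 from row 2; 8 bumps 9 from row 3; 9 starts row 4. P = [[1, 4, 5], [2, 7], [3, 8], [9]].
Insert 6: appended to row 1. P = [[1, 4, 5, 6], [2, 7], [3, 8], [9]].

So P = [[1, 4, 5, 6], [2, 7], [3, 8], [9]].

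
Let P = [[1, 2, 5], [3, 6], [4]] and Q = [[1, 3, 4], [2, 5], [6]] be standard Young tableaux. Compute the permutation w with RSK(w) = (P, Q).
Reverse the RSK construction: for i from n down to 1, find the cell of Q containing i, remove the entry at that cell from P, and reverse-bump it up through P; the value ejected from row 1 is w(i).

Step i=6: Q has 6 at row 3, column 1; remove 4 from row 3 of P and reverse-bump: 4 enters row 2 and ejects 3; 3 enters row 1 and ejects 2. So w(6) = 2. P is now [[1, 3, 5], [4, 6]].
Step i=5: Q has 5 at row 2, column 2; remove 6 from row 2 of P and reverse-bump: 6 enters row 1 and ejects 5. So w(5) = 5. P is now [[1, 3, 6], [4]].
Step i=4: Q has 4 at row 1, column 3; remove that cell from P, ejecting 6. So w(4) = 6. P is now [[1, 3], [4]].
Step i=3: Q has 3 at row 1, column 2; remove that cell from P, ejecting 3. So w(3) = 3. P is now [[1], [4]].
Step i=2: Q has 2 at row 2, column 1; remove 4 from row 2 of P and reverse-bump: 4 enters row 1 and ejects 1. So w(2) = 1. P is now [[4]].
Step i=1: Q has 1 at row 1, column 1; remove that cell from P, ejecting 4. So w(1) = 4. P is now [].

So w = 4 1 3 6 5 2.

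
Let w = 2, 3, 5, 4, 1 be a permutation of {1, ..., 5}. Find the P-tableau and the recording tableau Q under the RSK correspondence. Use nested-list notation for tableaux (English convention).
P = [[1, 3, 4], [2], [5]], Q = [[1, 2, 3], [4], [5]]

Insert each entry of the permutation into P by Schensted row insertion, recording in Q the position of each new cell.

Insert 2: appended to row 1. P = [[2]], Q = [[1]].
Insert 3: appended to row 1. P = [[2, 3]], Q = [[1, 2]].
Insert 5: appended to row 1. P = [[2, 3, 5]], Q = [[1, 2, 3]].
Insert 4: 4 bumps 5 from row 1; 5 starts row 2. P = [[2, 3, 4], [5]], Q = [[1, 2, 3], [4]].
Insert 1: 1 bumps 2 from row 1; 2 bumps 5 from row 2; 5 starts row 3. P = [[1, 3, 4], [2], [5]], Q = [[1, 2, 3], [4], [5]].

So P = [[1, 3, 4], [2], [5]], Q = [[1, 2, 3], [4], [5]].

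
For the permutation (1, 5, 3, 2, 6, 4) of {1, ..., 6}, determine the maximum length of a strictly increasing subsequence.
3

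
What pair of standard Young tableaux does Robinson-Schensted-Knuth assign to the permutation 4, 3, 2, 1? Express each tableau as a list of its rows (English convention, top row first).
Insert each entry of the permutation into P by Schensted row insertion, recording in Q the position of each new cell.

Insert 4: appended to row 1. P = [[4]], Q = [[1]].
Insert 3: 3 bumps 4 from row 1; 4 starts row 2. P = [[3], [4]], Q = [[1], [2]].
Insert 2: 2 bumps 3 from row 1; 3 bumps 4 from row 2; 4 starts row 3. P = [[2], [3], [4]], Q = [[1], [2], [3]].
Insert 1: 1 bumps 2 from row 1; 2 bumps 3 from row 2; 3 bumps 4 from row 3; 4 starts row 4. P = [[1], [2], [3], [4]], Q = [[1], [2], [3], [4]].

So P = [[1], [2], [3], [4]], Q = [[1], [2], [3], [4]].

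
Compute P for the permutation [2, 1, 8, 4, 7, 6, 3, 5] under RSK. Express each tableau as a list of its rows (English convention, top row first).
Insert 2: appended to row 1. P = [[2]].
Insert 1: 1 bumps 2 from row 1; 2 starts row 2. P = [[1], [2]].
Insert 8: appended to row 1. P = [[1, 8], [2]].
Insert 4: 4 bumps 8 from row 1; 8 appends to row 2. P = [[1, 4], [2, 8]].
Insert 7: appended to row 1. P = [[1, 4, 7], [2, 8]].
Insert 6: 6 bumps 7 from row 1; 7 bumps 8 from row 2; 8 starts row 3. P = [[1, 4, 6], [2, 7], [8]].
Insert 3: 3 bumps 4 from row 1; 4 bumps 7 from row 2; 7 bumps 8 from row 3; 8 starts row 4. P = [[1, 3, 6], [2, 4], [7], [8]].
Insert 5: 5 bumps 6 from row 1; 6 appends to row 2. P = [[1, 3, 5], [2, 4, 6], [7], [8]].

So P = [[1, 3, 5], [2, 4, 6], [7], [8]].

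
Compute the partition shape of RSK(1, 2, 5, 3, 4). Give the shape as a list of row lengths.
[4, 1]

Row-insert each entry into an empty tableau.

After inserting 1: P = [[1]].
After inserting 2: P = [[1, 2]].
After inserting 5: P = [[1, 2, 5]].
After inserting 3: P = [[1, 2, 3], [5]].
After inserting 4: P = [[1, 2, 3, 4], [5]].

The final insertion tableau P = [[1, 2, 3, 4], [5]] has shape [4, 1].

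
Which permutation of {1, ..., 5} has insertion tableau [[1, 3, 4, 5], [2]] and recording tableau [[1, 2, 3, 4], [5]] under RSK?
2 3 4 5 1

Reverse the RSK construction: for i from n down to 1, find the cell of Q containing i, remove the entry at that cell from P, and reverse-bump it up through P; the value ejected from row 1 is w(i).

Step i=5: Q has 5 at row 2, column 1; remove 2 from row 2 of P and reverse-bump: 2 enters row 1 and ejects 1. So w(5) = 1. P is now [[2, 3, 4, 5]].
Step i=4: Q has 4 at row 1, column 4; remove that cell from P, ejecting 5. So w(4) = 5. P is now [[2, 3, 4]].
Step i=3: Q has 3 at row 1, column 3; remove that cell from P, ejecting 4. So w(3) = 4. P is now [[2, 3]].
Step i=2: Q has 2 at row 1, column 2; remove that cell from P, ejecting 3. So w(2) = 3. P is now [[2]].
Step i=1: Q has 1 at row 1, column 1; remove that cell from P, ejecting 2. So w(1) = 2. P is now [].

So w = 2 3 4 5 1.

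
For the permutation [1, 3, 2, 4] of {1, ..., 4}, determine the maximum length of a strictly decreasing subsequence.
2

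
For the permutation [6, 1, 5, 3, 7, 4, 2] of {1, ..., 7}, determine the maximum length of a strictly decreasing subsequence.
4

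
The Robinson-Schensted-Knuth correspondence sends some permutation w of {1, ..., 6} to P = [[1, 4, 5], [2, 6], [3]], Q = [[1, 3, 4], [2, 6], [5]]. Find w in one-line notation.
Reverse the RSK construction: for i from n down to 1, find the cell of Q containing i, remove the entry at that cell from P, and reverse-bump it up through P; the value ejected from row 1 is w(i).

Step i=6: Q has 6 at row 2, column 2; remove 6 from row 2 of P and reverse-bump: 6 enters row 1 and ejects 5. So w(6) = 5. P is now [[1, 4, 6], [2], [3]].
Step i=5: Q has 5 at row 3, column 1; remove 3 from row 3 of P and reverse-bump: 3 enters row 2 and ejects 2; 2 enters row 1 and ejects 1. So w(5) = 1. P is now [[2, 4, 6], [3]].
Step i=4: Q has 4 at row 1, column 3; remove that cell from P, ejecting 6. So w(4) = 6. P is now [[2, 4], [3]].
Step i=3: Q has 3 at row 1, column 2; remove that cell from P, ejecting 4. So w(3) = 4. P is now [[2], [3]].
Step i=2: Q has 2 at row 2, column 1; remove 3 from row 2 of P and reverse-bump: 3 enters row 1 and ejects 2. So w(2) = 2. P is now [[3]].
Step i=1: Q has 1 at row 1, column 1; remove that cell from P, ejecting 3. So w(1) = 3. P is now [].

So w = 3 2 4 6 1 5.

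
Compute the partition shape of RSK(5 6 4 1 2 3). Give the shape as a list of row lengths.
[3, 2, 1]

Row-insert each entry into an empty tableau.

After inserting 5: P = [[5]].
After inserting 6: P = [[5, 6]].
After inserting 4: P = [[4, 6], [5]].
After inserting 1: P = [[1, 6], [4], [5]].
After inserting 2: P = [[1, 2], [4, 6], [5]].
After inserting 3: P = [[1, 2, 3], [4, 6], [5]].

The final insertion tableau P = [[1, 2, 3], [4, 6], [5]] has shape [3, 2, 1].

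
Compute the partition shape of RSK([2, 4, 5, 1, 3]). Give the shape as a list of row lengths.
[3, 2]

Row-insert each entry into an empty tableau.

After inserting 2: P = [[2]].
After inserting 4: P = [[2, 4]].
After inserting 5: P = [[2, 4, 5]].
After inserting 1: P = [[1, 4, 5], [2]].
After inserting 3: P = [[1, 3, 5], [2, 4]].

The final insertion tableau P = [[1, 3, 5], [2, 4]] has shape [3, 2].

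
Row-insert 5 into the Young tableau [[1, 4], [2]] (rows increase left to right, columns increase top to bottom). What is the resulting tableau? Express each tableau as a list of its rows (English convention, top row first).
[[1, 4, 5], [2]]

5 is larger than every entry of row 1, so it is appended to row 1. The new tableau is [[1, 4, 5], [2]].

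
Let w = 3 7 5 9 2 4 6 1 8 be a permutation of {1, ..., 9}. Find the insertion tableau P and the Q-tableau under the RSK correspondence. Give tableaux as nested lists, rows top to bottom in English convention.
Insert each entry of the permutation into P by Schensted row insertion, recording in Q the position of each new cell.

After inserting 3: P = [[3]].
After inserting 7: P = [[3, 7]].
After inserting 5: P = [[3, 5], [7]].
After inserting 9: P = [[3, 5, 9], [7]].
After inserting 2: P = [[2, 5, 9], [3], [7]].
After inserting 4: P = [[2, 4, 9], [3, 5], [7]].
After inserting 6: P = [[2, 4, 6], [3, 5, 9], [7]].
After inserting 1: P = [[1, 4, 6], [2, 5, 9], [3], [7]].
After inserting 8: P = [[1, 4, 6, 8], [2, 5, 9], [3], [7]].

So P = [[1, 4, 6, 8], [2, 5, 9], [3], [7]], Q = [[1, 2, 4, 9], [3, 6, 7], [5], [8]].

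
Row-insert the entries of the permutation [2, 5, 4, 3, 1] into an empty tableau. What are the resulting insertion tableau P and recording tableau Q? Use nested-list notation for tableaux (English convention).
P = [[1, 3], [2], [4], [5]], Q = [[1, 2], [3], [4], [5]]

Insert each entry of the permutation into P by Schensted row insertion, recording in Q the position of each new cell.

Insert 2: appended to row 1. P = [[2]].
Insert 5: appended to row 1. P = [[2, 5]].
Insert 4: 4 bumps 5 from row 1; 5 starts row 2. P = [[2, 4], [5]].
Insert 3: 3 bumps 4 from row 1; 4 bumps 5 from row 2; 5 starts row 3. P = [[2, 3], [4], [5]].
Insert 1: 1 bumps 2 from row 1; 2 bumps 4 from row 2; 4 bumps 5 from row 3; 5 starts row 4. P = [[1, 3], [2], [4], [5]].

So P = [[1, 3], [2], [4], [5]], Q = [[1, 2], [3], [4], [5]].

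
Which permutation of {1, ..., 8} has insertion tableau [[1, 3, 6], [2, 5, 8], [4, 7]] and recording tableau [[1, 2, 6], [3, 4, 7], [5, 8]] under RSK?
4 7 2 5 1 8 6 3

Reverse the RSK construction: for i from n down to 1, find the cell of Q containing i, remove the entry at that cell from P, and reverse-bump it up through P; the value ejected from row 1 is w(i).

Step i=8: Q has 8 at row 3, column 2; remove 7 from row 3 of P and reverse-bump: 7 enters row 2 and ejects 5; 5 enters row 1 and ejects 3. So w(8) = 3. P is now [[1, 5, 6], [2, 7, 8], [4]].
Step i=7: Q has 7 at row 2, column 3; remove 8 from row 2 of P and reverse-bump: 8 enters row 1 and ejects 6. So w(7) = 6. P is now [[1, 5, 8], [2, 7], [4]].
Step i=6: Q has 6 at row 1, column 3; remove that cell from P, ejecting 8. So w(6) = 8. P is now [[1, 5], [2, 7], [4]].
Step i=5: Q has 5 at row 3, column 1; remove 4 from row 3 of P and reverse-bump: 4 enters row 2 and ejects 2; 2 enters row 1 and ejects 1. So w(5) = 1. P is now [[2, 5], [4, 7]].
Step i=4: Q has 4 at row 2, column 2; remove 7 from row 2 of P and reverse-bump: 7 enters row 1 and ejects 5. So w(4) = 5. P is now [[2, 7], [4]].
Step i=3: Q has 3 at row 2, column 1; remove 4 from row 2 of P and reverse-bump: 4 enters row 1 and ejects 2. So w(3) = 2. P is now [[4, 7]].
Step i=2: Q has 2 at row 1, column 2; remove that cell from P, ejecting 7. So w(2) = 7. P is now [[4]].
Step i=1: Q has 1 at row 1, column 1; remove that cell from P, ejecting 4. So w(1) = 4. P is now [].

So w = 4 7 2 5 1 8 6 3.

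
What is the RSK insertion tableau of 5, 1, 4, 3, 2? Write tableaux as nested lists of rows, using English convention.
P = [[1, 2], [3], [4], [5]]

Insert 5: appended to row 1. P = [[5]].
Insert 1: 1 bumps 5 from row 1; 5 starts row 2. P = [[1], [5]].
Insert 4: appended to row 1. P = [[1, 4], [5]].
Insert 3: 3 bumps 4 from row 1; 4 bumps 5 from row 2; 5 starts row 3. P = [[1, 3], [4], [5]].
Insert 2: 2 bumps 3 from row 1; 3 bumps 4 from row 2; 4 bumps 5 from row 3; 5 starts row 4. P = [[1, 2], [3], [4], [5]].

So P = [[1, 2], [3], [4], [5]].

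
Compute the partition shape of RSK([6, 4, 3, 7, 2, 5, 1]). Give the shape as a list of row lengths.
RSK row insertion gives P = [[1, 5], [2, 7], [3], [4], [6]], which has shape [2, 2, 1, 1, 1].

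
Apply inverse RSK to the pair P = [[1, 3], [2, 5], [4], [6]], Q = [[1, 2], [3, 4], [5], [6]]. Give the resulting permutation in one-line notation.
4 6 2 5 3 1

Reverse the RSK construction: for i from n down to 1, find the cell of Q containing i, remove the entry at that cell from P, and reverse-bump it up through P; the value ejected from row 1 is w(i).

Step i=6: Q has 6 at row 4, column 1; remove 6 from row 4 of P and reverse-bump: 6 enters row 3 and ejects 4; 4 enters row 2 and ejects 2; 2 enters row 1 and ejects 1. So w(6) = 1. P is now [[2, 3], [4, 5], [6]].
Step i=5: Q has 5 at row 3, column 1; remove 6 from row 3 of P and reverse-bump: 6 enters row 2 and ejects 5; 5 enters row 1 and ejects 3. So w(5) = 3. P is now [[2, 5], [4, 6]].
Step i=4: Q has 4 at row 2, column 2; remove 6 from row 2 of P and reverse-bump: 6 enters row 1 and ejects 5. So w(4) = 5. P is now [[2, 6], [4]].
Step i=3: Q has 3 at row 2, column 1; remove 4 from row 2 of P and reverse-bump: 4 enters row 1 and ejects 2. So w(3) = 2. P is now [[4, 6]].
Step i=2: Q has 2 at row 1, column 2; remove that cell from P, ejecting 6. So w(2) = 6. P is now [[4]].
Step i=1: Q has 1 at row 1, column 1; remove that cell from P, ejecting 4. So w(1) = 4. P is now [].

So w = 4 6 2 5 3 1.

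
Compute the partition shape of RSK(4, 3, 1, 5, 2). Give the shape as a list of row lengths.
Row-insert each entry into an empty tableau.

After inserting 4: P = [[4]].
After inserting 3: P = [[3], [4]].
After inserting 1: P = [[1], [3], [4]].
After inserting 5: P = [[1, 5], [3], [4]].
After inserting 2: P = [[1, 2], [3, 5], [4]].

The final insertion tableau P = [[1, 2], [3, 5], [4]] has shape [2, 2, 1].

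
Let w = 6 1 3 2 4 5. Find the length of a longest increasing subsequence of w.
4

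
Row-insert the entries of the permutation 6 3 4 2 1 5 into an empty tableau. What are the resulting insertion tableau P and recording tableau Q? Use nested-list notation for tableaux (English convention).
P = [[1, 4, 5], [2], [3], [6]], Q = [[1, 3, 6], [2], [4], [5]]

Insert each entry of the permutation into P by Schensted row insertion, recording in Q the position of each new cell.

After inserting 6: P = [[6]].
After inserting 3: P = [[3], [6]].
After inserting 4: P = [[3, 4], [6]].
After inserting 2: P = [[2, 4], [3], [6]].
After inserting 1: P = [[1, 4], [2], [3], [6]].
After inserting 5: P = [[1, 4, 5], [2], [3], [6]].

So P = [[1, 4, 5], [2], [3], [6]], Q = [[1, 3, 6], [2], [4], [5]].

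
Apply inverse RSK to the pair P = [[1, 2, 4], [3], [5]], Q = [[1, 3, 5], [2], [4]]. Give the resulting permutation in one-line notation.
Reverse RSK: for i = n, n-1, ..., 1, locate i in Q, remove the corresponding corner cell from P, and reverse-bump its entry up through P; the value ejected from row 1 is w(i).

So w = 5 1 3 2 4.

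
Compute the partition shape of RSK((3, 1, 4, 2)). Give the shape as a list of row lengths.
Row-insert each entry into an empty tableau.

After inserting 3: P = [[3]].
After inserting 1: P = [[1], [3]].
After inserting 4: P = [[1, 4], [3]].
After inserting 2: P = [[1, 2], [3, 4]].

The final insertion tableau P = [[1, 2], [3, 4]] has shape [2, 2].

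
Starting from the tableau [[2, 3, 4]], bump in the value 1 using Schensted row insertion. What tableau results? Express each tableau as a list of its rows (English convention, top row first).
[[1, 3, 4], [2]]

In row 1, 1 replaces 2 (the leftmost entry greater than 1); 2 is bumped to row 2. 2 starts a new row 2. The new tableau is [[1, 3, 4], [2]].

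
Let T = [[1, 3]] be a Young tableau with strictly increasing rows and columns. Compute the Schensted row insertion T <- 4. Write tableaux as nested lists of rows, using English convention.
[[1, 3, 4]]

4 is larger than every entry of row 1, so it is appended to row 1. The new tableau is [[1, 3, 4]].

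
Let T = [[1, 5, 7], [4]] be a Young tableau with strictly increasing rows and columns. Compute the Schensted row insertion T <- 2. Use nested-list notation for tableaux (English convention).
[[1, 2, 7], [4, 5]]

In row 1, 2 replaces 5 (the leftmost entry greater than 2); 5 is bumped to row 2. 5 is appended to row 2. The new tableau is [[1, 2, 7], [4, 5]].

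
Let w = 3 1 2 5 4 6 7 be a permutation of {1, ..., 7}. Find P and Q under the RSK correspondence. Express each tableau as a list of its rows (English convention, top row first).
Insert each entry of the permutation into P by Schensted row insertion, recording in Q the position of each new cell.

After inserting 3: P = [[3]].
After inserting 1: P = [[1], [3]].
After inserting 2: P = [[1, 2], [3]].
After inserting 5: P = [[1, 2, 5], [3]].
After inserting 4: P = [[1, 2, 4], [3, 5]].
After inserting 6: P = [[1, 2, 4, 6], [3, 5]].
After inserting 7: P = [[1, 2, 4, 6, 7], [3, 5]].

So P = [[1, 2, 4, 6, 7], [3, 5]], Q = [[1, 3, 4, 6, 7], [2, 5]].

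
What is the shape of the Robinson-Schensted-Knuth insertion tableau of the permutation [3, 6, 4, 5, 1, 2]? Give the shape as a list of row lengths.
[3, 2, 1]

Row-insert each entry into an empty tableau.

After inserting 3: P = [[3]].
After inserting 6: P = [[3, 6]].
After inserting 4: P = [[3, 4], [6]].
After inserting 5: P = [[3, 4, 5], [6]].
After inserting 1: P = [[1, 4, 5], [3], [6]].
After inserting 2: P = [[1, 2, 5], [3, 4], [6]].

The final insertion tableau P = [[1, 2, 5], [3, 4], [6]] has shape [3, 2, 1].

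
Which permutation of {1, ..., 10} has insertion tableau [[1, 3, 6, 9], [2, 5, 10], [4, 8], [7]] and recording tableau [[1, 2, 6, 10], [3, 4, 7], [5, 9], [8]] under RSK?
Reverse the RSK construction: for i from n down to 1, find the cell of Q containing i, remove the entry at that cell from P, and reverse-bump it up through P; the value ejected from row 1 is w(i).

Step i=10: Q has 10 at row 1, column 4; remove that cell from P, ejecting 9. So w(10) = 9. P is now [[1, 3, 6], [2, 5, 10], [4, 8], [7]].
Step i=9: Q has 9 at row 3, column 2; remove 8 from row 3 of P and reverse-bump: 8 enters row 2 and ejects 5; 5 enters row 1 and ejects 3. So w(9) = 3. P is now [[1, 5, 6], [2, 8, 10], [4], [7]].
Step i=8: Q has 8 at row 4, column 1; remove 7 from row 4 of P and reverse-bump: 7 enters row 3 and ejects 4; 4 enters row 2 and ejects 2; 2 enters row 1 and ejects 1. So w(8) = 1. P is now [[2, 5, 6], [4, 8, 10], [7]].
Step i=7: Q has 7 at row 2, column 3; remove 10 from row 2 of P and reverse-bump: 10 enters row 1 and ejects 6. So w(7) = 6. P is now [[2, 5, 10], [4, 8], [7]].
Step i=6: Q has 6 at row 1, column 3; remove that cell from P, ejecting 10. So w(6) = 10. P is now [[2, 5], [4, 8], [7]].
Step i=5: Q has 5 at row 3, column 1; remove 7 from row 3 of P and reverse-bump: 7 enters row 2 and ejects 4; 4 enters row 1 and ejects 2. So w(5) = 2. P is now [[4, 5], [7, 8]].
Step i=4: Q has 4 at row 2, column 2; remove 8 from row 2 of P and reverse-bump: 8 enters row 1 and ejects 5. So w(4) = 5. P is now [[4, 8], [7]].
Step i=3: Q has 3 at row 2, column 1; remove 7 from row 2 of P and reverse-bump: 7 enters row 1 and ejects 4. So w(3) = 4. P is now [[7, 8]].
Step i=2: Q has 2 at row 1, column 2; remove that cell from P, ejecting 8. So w(2) = 8. P is now [[7]].
Step i=1: Q has 1 at row 1, column 1; remove that cell from P, ejecting 7. So w(1) = 7. P is now [].

So w = 7 8 4 5 2 10 6 1 3 9.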